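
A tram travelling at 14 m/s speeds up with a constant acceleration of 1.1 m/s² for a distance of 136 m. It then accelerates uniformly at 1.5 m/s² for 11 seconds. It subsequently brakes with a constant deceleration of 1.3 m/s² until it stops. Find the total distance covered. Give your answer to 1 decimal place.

Phase 1 (accelerating): v₀ = 14.0 m/s, a = 1.1 m/s².
v² = v₀² + 2aΔx = 14.0² + 2·1.1·136 = 495 → v = 22.3 m/s
t = (v − v₀)/a = (22.3 − 14.0)/1.1 = 7.50 s

Phase 2 (accelerating): v₀ = 22.3 m/s, a = 1.5 m/s².
v = v₀ + at = 22.3 + (1.5)(11) = 38.8 m/s
Δx = v₀t + ½at² = 22.3·11 + 0.5·1.5·11² = 336 m

Phase 3 (decelerating): v₀ = 38.8 m/s, a = -1.3 m/s².
v = v₀ + at → t = (0 − 38.8) / -1.3 = 29.8 s
v² = v₀² + 2aΔx → Δx = (0² − 38.8²)/(2·-1.3) = 578 m
Total distance = 136 + 336 + 578 = 1050 m

1049.2 m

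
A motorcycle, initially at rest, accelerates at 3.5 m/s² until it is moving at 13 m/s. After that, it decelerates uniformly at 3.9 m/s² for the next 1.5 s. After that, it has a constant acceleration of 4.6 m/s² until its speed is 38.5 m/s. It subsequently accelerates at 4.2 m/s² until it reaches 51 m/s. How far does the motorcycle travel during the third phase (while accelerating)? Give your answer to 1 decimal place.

155.6 m

Phase 1 (accelerating): v₀ = 0 m/s, a = 3.5 m/s².
v = v₀ + at → t = (13 − 0) / 3.5 = 3.71 s
v² = v₀² + 2aΔx → Δx = (13² − 0²)/(2·3.5) = 24.1 m

Phase 2 (decelerating): v₀ = 13.0 m/s, a = -3.9 m/s².
v = v₀ + at = 13.0 + (-3.9)(1.5) = 7.15 m/s
Δx = v₀t + ½at² = 13.0·1.5 + 0.5·-3.9·1.5² = 15.1 m

Phase 3 (accelerating): v₀ = 7.15 m/s, a = 4.6 m/s².
v = v₀ + at → t = (38.5 − 7.15) / 4.6 = 6.82 s
v² = v₀² + 2aΔx → Δx = (38.5² − 7.15²)/(2·4.6) = 156 m
Distance in phase 3 = 156 m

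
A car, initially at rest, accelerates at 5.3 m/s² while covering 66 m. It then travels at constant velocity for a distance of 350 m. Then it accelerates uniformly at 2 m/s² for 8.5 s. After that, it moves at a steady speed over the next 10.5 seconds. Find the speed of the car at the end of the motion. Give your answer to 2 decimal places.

Phase 1 (accelerating): v₀ = 0 m/s, a = 5.3 m/s².
v² = v₀² + 2aΔx = 0² + 2·5.3·66 = 700 → v = 26.4 m/s
t = (v − v₀)/a = (26.4 − 0)/5.3 = 4.99 s

Phase 2 (constant speed): v₀ = 26.4 m/s, a = 0 m/s².
Constant speed: t = d/v = 350/26.4 = 13.2 s

Phase 3 (accelerating): v₀ = 26.4 m/s, a = 2 m/s².
v = v₀ + at = 26.4 + (2)(8.5) = 43.4 m/s
Δx = v₀t + ½at² = 26.4·8.5 + 0.5·2·8.5² = 297 m

Phase 4 (constant speed): v₀ = 43.4 m/s, a = 0 m/s².
v = v₀ + at = 43.4 + (0)(10.5) = 43.4 m/s
Δx = v₀t + ½at² = 43.4·10.5 + 0.5·0·10.5² = 456 m
Final speed = 43.4 m/s

43.45 m/s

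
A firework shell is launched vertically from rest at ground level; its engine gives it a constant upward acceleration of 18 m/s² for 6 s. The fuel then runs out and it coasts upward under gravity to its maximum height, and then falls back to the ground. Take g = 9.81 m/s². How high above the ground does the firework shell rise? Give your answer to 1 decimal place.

918.5 m

Phase 1 (powered ascent): v₀ = 0 m/s, a = 18 m/s².
v = v₀ + at = 0 + (18)(6) = 108 m/s
Δx = v₀t + ½at² = 0·6 + 0.5·18·6² = 324 m

Phase 2 (coasting upward): v₀ = 108 m/s, a = -9.81 m/s².
v = v₀ + at → t = (0 − 108) / -9.81 = 11.0 s
v² = v₀² + 2aΔx → Δx = (0² − 108²)/(2·-9.81) = 594 m
Maximum height = 324 + 594 = 918 m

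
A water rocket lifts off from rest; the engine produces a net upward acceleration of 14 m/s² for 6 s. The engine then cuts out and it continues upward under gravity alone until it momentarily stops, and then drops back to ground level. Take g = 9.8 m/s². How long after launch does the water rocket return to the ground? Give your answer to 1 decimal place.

25.7 s

Phase 1 (powered ascent): v₀ = 0 m/s, a = 14 m/s².
v = v₀ + at = 0 + (14)(6) = 84.0 m/s
Δx = v₀t + ½at² = 0·6 + 0.5·14·6² = 252 m

Phase 2 (coasting upward): v₀ = 84.0 m/s, a = -9.8 m/s².
v = v₀ + at → t = (0 − 84.0) / -9.8 = 8.57 s
v² = v₀² + 2aΔx → Δx = (0² − 84.0²)/(2·-9.8) = 360 m

Phase 3 (free fall): v₀ = 0 m/s, a = -9.8 m/s².
Falls 612 m from rest: t = √(2·612/9.8) = 11.2 s; v = g·t = 110 m/s.
Total time = 6.00 + 8.57 + 11.2 = 25.7 s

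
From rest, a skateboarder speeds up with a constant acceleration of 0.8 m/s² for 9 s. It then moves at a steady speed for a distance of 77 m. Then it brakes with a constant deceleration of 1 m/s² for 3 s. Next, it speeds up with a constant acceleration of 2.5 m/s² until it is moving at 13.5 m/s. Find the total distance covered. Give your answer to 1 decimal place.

Phase 1 (accelerating): v₀ = 0 m/s, a = 0.8 m/s².
v = v₀ + at = 0 + (0.8)(9) = 7.20 m/s
Δx = v₀t + ½at² = 0·9 + 0.5·0.8·9² = 32.4 m

Phase 2 (constant speed): v₀ = 7.20 m/s, a = 0 m/s².
Constant speed: t = d/v = 77/7.20 = 10.7 s

Phase 3 (decelerating): v₀ = 7.20 m/s, a = -1 m/s².
v = v₀ + at = 7.20 + (-1)(3) = 4.20 m/s
Δx = v₀t + ½at² = 7.20·3 + 0.5·-1·3² = 17.1 m

Phase 4 (accelerating): v₀ = 4.20 m/s, a = 2.5 m/s².
v = v₀ + at → t = (13.5 − 4.20) / 2.5 = 3.72 s
v² = v₀² + 2aΔx → Δx = (13.5² − 4.20²)/(2·2.5) = 32.9 m
Total distance = 32.4 + 77.0 + 17.1 + 32.9 = 159 m

159.4 m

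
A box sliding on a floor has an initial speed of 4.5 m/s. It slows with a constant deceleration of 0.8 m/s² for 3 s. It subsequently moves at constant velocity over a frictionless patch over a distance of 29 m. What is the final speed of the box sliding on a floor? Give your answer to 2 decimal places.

2.10 m/s

Phase 1 (decelerating): v₀ = 4.50 m/s, a = -0.8 m/s².
v = v₀ + at = 4.50 + (-0.8)(3) = 2.10 m/s
Δx = v₀t + ½at² = 4.50·3 + 0.5·-0.8·3² = 9.90 m

Phase 2 (constant speed): v₀ = 2.10 m/s, a = 0 m/s².
Constant speed: t = d/v = 29/2.10 = 13.8 s
Final speed = 2.10 m/s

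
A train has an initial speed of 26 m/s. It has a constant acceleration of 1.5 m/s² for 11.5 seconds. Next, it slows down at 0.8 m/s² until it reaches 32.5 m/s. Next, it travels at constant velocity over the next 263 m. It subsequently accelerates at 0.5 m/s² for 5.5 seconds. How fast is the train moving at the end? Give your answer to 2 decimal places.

35.25 m/s

Phase 1 (accelerating): v₀ = 26.0 m/s, a = 1.5 m/s².
v = v₀ + at = 26.0 + (1.5)(11.5) = 43.2 m/s
Δx = v₀t + ½at² = 26.0·11.5 + 0.5·1.5·11.5² = 398 m

Phase 2 (decelerating): v₀ = 43.2 m/s, a = -0.8 m/s².
v = v₀ + at → t = (32.5 − 43.2) / -0.8 = 13.4 s
v² = v₀² + 2aΔx → Δx = (32.5² − 43.2²)/(2·-0.8) = 509 m

Phase 3 (constant speed): v₀ = 32.5 m/s, a = 0 m/s².
Constant speed: t = d/v = 263/32.5 = 8.09 s

Phase 4 (accelerating): v₀ = 32.5 m/s, a = 0.5 m/s².
v = v₀ + at = 32.5 + (0.5)(5.5) = 35.2 m/s
Δx = v₀t + ½at² = 32.5·5.5 + 0.5·0.5·5.5² = 186 m
Final speed = 35.2 m/s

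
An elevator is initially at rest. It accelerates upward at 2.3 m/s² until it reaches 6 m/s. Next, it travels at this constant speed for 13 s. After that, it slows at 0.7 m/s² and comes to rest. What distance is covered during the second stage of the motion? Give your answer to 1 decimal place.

Phase 1 (accelerating): v₀ = 0 m/s, a = 2.3 m/s².
v = v₀ + at → t = (6 − 0) / 2.3 = 2.61 s
v² = v₀² + 2aΔx → Δx = (6² − 0²)/(2·2.3) = 7.83 m

Phase 2 (constant speed): v₀ = 6.00 m/s, a = 0 m/s².
v = v₀ + at = 6.00 + (0)(13) = 6.00 m/s
Δx = v₀t + ½at² = 6.00·13 + 0.5·0·13² = 78.0 m
Distance in phase 2 = 78.0 m

78.0 m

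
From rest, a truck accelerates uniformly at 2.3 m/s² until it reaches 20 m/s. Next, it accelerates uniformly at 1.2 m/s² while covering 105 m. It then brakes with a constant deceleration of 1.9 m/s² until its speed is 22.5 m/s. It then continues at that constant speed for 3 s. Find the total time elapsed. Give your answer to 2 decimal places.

17.90 s

Phase 1 (accelerating): v₀ = 0 m/s, a = 2.3 m/s².
v = v₀ + at → t = (20 − 0) / 2.3 = 8.70 s
v² = v₀² + 2aΔx → Δx = (20² − 0²)/(2·2.3) = 87.0 m

Phase 2 (accelerating): v₀ = 20.0 m/s, a = 1.2 m/s².
v² = v₀² + 2aΔx = 20.0² + 2·1.2·105 = 652 → v = 25.5 m/s
t = (v − v₀)/a = (25.5 − 20.0)/1.2 = 4.61 s

Phase 3 (decelerating): v₀ = 25.5 m/s, a = -1.9 m/s².
v = v₀ + at → t = (22.5 − 25.5) / -1.9 = 1.60 s
v² = v₀² + 2aΔx → Δx = (22.5² − 25.5²)/(2·-1.9) = 38.4 m

Phase 4 (constant speed): v₀ = 22.5 m/s, a = 0 m/s².
v = v₀ + at = 22.5 + (0)(3) = 22.5 m/s
Δx = v₀t + ½at² = 22.5·3 + 0.5·0·3² = 67.5 m
Total time = 8.70 + 4.61 + 1.60 + 3.00 = 17.9 s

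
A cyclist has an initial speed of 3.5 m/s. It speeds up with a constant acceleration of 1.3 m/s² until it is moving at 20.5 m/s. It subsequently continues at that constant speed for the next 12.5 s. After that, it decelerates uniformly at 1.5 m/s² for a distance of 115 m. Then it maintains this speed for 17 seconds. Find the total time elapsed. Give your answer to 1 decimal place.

50.5 s

Phase 1 (accelerating): v₀ = 3.50 m/s, a = 1.3 m/s².
v = v₀ + at → t = (20.5 − 3.50) / 1.3 = 13.1 s
v² = v₀² + 2aΔx → Δx = (20.5² − 3.50²)/(2·1.3) = 157 m

Phase 2 (constant speed): v₀ = 20.5 m/s, a = 0 m/s².
v = v₀ + at = 20.5 + (0)(12.5) = 20.5 m/s
Δx = v₀t + ½at² = 20.5·12.5 + 0.5·0·12.5² = 256 m

Phase 3 (decelerating): v₀ = 20.5 m/s, a = -1.5 m/s².
v² = v₀² + 2aΔx = 20.5² + 2·-1.5·115 = 75.2 → v = 8.67 m/s
t = (v − v₀)/a = (8.67 − 20.5)/-1.5 = 7.88 s

Phase 4 (constant speed): v₀ = 8.67 m/s, a = 0 m/s².
v = v₀ + at = 8.67 + (0)(17) = 8.67 m/s
Δx = v₀t + ½at² = 8.67·17 + 0.5·0·17² = 147 m
Total time = 13.1 + 12.5 + 7.88 + 17.0 = 50.5 s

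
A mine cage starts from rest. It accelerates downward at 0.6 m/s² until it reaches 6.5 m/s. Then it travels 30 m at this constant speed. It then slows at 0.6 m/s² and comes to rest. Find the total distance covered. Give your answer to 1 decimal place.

100.4 m

Phase 1 (accelerating): v₀ = 0 m/s, a = 0.6 m/s².
v = v₀ + at → t = (6.5 − 0) / 0.6 = 10.8 s
v² = v₀² + 2aΔx → Δx = (6.5² − 0²)/(2·0.6) = 35.2 m

Phase 2 (constant speed): v₀ = 6.50 m/s, a = 0 m/s².
Constant speed: t = d/v = 30/6.50 = 4.62 s

Phase 3 (decelerating): v₀ = 6.50 m/s, a = -0.6 m/s².
v = v₀ + at → t = (0 − 6.50) / -0.6 = 10.8 s
v² = v₀² + 2aΔx → Δx = (0² − 6.50²)/(2·-0.6) = 35.2 m
Total distance = 35.2 + 30.0 + 35.2 = 100 m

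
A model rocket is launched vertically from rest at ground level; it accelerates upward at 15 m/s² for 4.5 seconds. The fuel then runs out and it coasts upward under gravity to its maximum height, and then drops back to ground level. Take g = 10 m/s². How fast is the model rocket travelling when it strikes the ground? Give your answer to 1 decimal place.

Phase 1 (powered ascent): v₀ = 0 m/s, a = 15 m/s².
v = v₀ + at = 0 + (15)(4.5) = 67.5 m/s
Δx = v₀t + ½at² = 0·4.5 + 0.5·15·4.5² = 152 m

Phase 2 (coasting upward): v₀ = 67.5 m/s, a = -10 m/s².
v = v₀ + at → t = (0 − 67.5) / -10 = 6.75 s
v² = v₀² + 2aΔx → Δx = (0² − 67.5²)/(2·-10) = 228 m

Phase 3 (free fall): v₀ = 0 m/s, a = -10 m/s².
Falls 380 m from rest: t = √(2·380/10) = 8.71 s; v = g·t = 87.1 m/s.
Impact speed = 87.1 m/s

87.1 m/s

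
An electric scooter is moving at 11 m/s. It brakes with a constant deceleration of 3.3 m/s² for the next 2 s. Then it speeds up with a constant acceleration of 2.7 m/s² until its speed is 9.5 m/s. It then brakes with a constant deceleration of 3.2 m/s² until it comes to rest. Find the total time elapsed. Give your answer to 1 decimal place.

6.9 s

Phase 1 (decelerating): v₀ = 11.0 m/s, a = -3.3 m/s².
v = v₀ + at = 11.0 + (-3.3)(2) = 4.40 m/s
Δx = v₀t + ½at² = 11.0·2 + 0.5·-3.3·2² = 15.4 m

Phase 2 (accelerating): v₀ = 4.40 m/s, a = 2.7 m/s².
v = v₀ + at → t = (9.5 − 4.40) / 2.7 = 1.89 s
v² = v₀² + 2aΔx → Δx = (9.5² − 4.40²)/(2·2.7) = 13.1 m

Phase 3 (decelerating): v₀ = 9.50 m/s, a = -3.2 m/s².
v = v₀ + at → t = (0 − 9.50) / -3.2 = 2.97 s
v² = v₀² + 2aΔx → Δx = (0² − 9.50²)/(2·-3.2) = 14.1 m
Total time = 2.00 + 1.89 + 2.97 = 6.86 s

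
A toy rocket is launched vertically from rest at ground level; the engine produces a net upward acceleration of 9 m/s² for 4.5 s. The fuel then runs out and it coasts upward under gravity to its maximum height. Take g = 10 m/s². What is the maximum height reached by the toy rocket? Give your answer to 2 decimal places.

173.14 m

Phase 1 (powered ascent): v₀ = 0 m/s, a = 9 m/s².
v = v₀ + at = 0 + (9)(4.5) = 40.5 m/s
Δx = v₀t + ½at² = 0·4.5 + 0.5·9·4.5² = 91.1 m

Phase 2 (coasting upward): v₀ = 40.5 m/s, a = -10 m/s².
v = v₀ + at → t = (0 − 40.5) / -10 = 4.05 s
v² = v₀² + 2aΔx → Δx = (0² − 40.5²)/(2·-10) = 82.0 m
Maximum height = 91.1 + 82.0 = 173 m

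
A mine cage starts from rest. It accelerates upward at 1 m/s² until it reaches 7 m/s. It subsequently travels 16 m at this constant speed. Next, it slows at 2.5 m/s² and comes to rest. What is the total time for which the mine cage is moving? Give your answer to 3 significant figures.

12.1 s

Phase 1 (accelerating): v₀ = 0 m/s, a = 1 m/s².
v = v₀ + at → t = (7 − 0) / 1 = 7.00 s
v² = v₀² + 2aΔx → Δx = (7² − 0²)/(2·1) = 24.5 m

Phase 2 (constant speed): v₀ = 7.00 m/s, a = 0 m/s².
Constant speed: t = d/v = 16/7.00 = 2.29 s

Phase 3 (decelerating): v₀ = 7.00 m/s, a = -2.5 m/s².
v = v₀ + at → t = (0 − 7.00) / -2.5 = 2.80 s
v² = v₀² + 2aΔx → Δx = (0² − 7.00²)/(2·-2.5) = 9.80 m
Total time = 7.00 + 2.29 + 2.80 = 12.1 s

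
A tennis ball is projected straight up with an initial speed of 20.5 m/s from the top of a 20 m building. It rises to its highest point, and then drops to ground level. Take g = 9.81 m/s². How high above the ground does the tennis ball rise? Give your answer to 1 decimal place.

Phase 1 (rising): v₀ = 20.5 m/s, a = -9.81 m/s².
v = v₀ + at → t = (0 − 20.5) / -9.81 = 2.09 s
v² = v₀² + 2aΔx → Δx = (0² − 20.5²)/(2·-9.81) = 21.4 m
Maximum height = 20 + 21.4 = 41.4 m

41.4 m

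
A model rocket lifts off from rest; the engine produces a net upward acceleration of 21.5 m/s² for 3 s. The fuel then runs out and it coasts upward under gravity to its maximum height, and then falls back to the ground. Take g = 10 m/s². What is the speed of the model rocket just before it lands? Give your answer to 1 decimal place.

Phase 1 (powered ascent): v₀ = 0 m/s, a = 21.5 m/s².
v = v₀ + at = 0 + (21.5)(3) = 64.5 m/s
Δx = v₀t + ½at² = 0·3 + 0.5·21.5·3² = 96.8 m

Phase 2 (coasting upward): v₀ = 64.5 m/s, a = -10 m/s².
v = v₀ + at → t = (0 − 64.5) / -10 = 6.45 s
v² = v₀² + 2aΔx → Δx = (0² − 64.5²)/(2·-10) = 208 m

Phase 3 (free fall): v₀ = 0 m/s, a = -10 m/s².
Falls 305 m from rest: t = √(2·305/10) = 7.81 s; v = g·t = 78.1 m/s.
Impact speed = 78.1 m/s

78.1 m/s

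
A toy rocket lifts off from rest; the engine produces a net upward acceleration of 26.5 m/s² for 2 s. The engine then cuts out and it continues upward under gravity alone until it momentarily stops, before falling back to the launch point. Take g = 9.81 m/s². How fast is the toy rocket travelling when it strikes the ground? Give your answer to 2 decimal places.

62.04 m/s

Phase 1 (powered ascent): v₀ = 0 m/s, a = 26.5 m/s².
v = v₀ + at = 0 + (26.5)(2) = 53.0 m/s
Δx = v₀t + ½at² = 0·2 + 0.5·26.5·2² = 53.0 m

Phase 2 (coasting upward): v₀ = 53.0 m/s, a = -9.81 m/s².
v = v₀ + at → t = (0 − 53.0) / -9.81 = 5.40 s
v² = v₀² + 2aΔx → Δx = (0² − 53.0²)/(2·-9.81) = 143 m

Phase 3 (free fall): v₀ = 0 m/s, a = -9.81 m/s².
Falls 196 m from rest: t = √(2·196/9.81) = 6.32 s; v = g·t = 62.0 m/s.
Impact speed = 62.0 m/s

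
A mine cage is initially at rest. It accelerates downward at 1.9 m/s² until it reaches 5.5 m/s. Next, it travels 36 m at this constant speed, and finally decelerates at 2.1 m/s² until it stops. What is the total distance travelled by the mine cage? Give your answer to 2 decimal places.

Phase 1 (accelerating): v₀ = 0 m/s, a = 1.9 m/s².
v = v₀ + at → t = (5.5 − 0) / 1.9 = 2.89 s
v² = v₀² + 2aΔx → Δx = (5.5² − 0²)/(2·1.9) = 7.96 m

Phase 2 (constant speed): v₀ = 5.50 m/s, a = 0 m/s².
Constant speed: t = d/v = 36/5.50 = 6.55 s

Phase 3 (decelerating): v₀ = 5.50 m/s, a = -2.1 m/s².
v = v₀ + at → t = (0 − 5.50) / -2.1 = 2.62 s
v² = v₀² + 2aΔx → Δx = (0² − 5.50²)/(2·-2.1) = 7.20 m
Total distance = 7.96 + 36.0 + 7.20 = 51.2 m

51.16 m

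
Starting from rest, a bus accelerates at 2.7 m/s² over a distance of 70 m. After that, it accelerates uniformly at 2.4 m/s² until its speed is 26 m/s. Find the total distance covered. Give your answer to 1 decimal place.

Phase 1 (accelerating): v₀ = 0 m/s, a = 2.7 m/s².
v² = v₀² + 2aΔx = 0² + 2·2.7·70 = 378 → v = 19.4 m/s
t = (v − v₀)/a = (19.4 − 0)/2.7 = 7.20 s

Phase 2 (accelerating): v₀ = 19.4 m/s, a = 2.4 m/s².
v = v₀ + at → t = (26 − 19.4) / 2.4 = 2.73 s
v² = v₀² + 2aΔx → Δx = (26² − 19.4²)/(2·2.4) = 62.1 m
Total distance = 70.0 + 62.1 = 132 m

132.1 m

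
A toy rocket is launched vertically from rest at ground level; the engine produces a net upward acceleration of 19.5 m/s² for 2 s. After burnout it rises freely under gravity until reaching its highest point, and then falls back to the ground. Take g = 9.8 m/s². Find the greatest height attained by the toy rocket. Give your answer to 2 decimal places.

Phase 1 (powered ascent): v₀ = 0 m/s, a = 19.5 m/s².
v = v₀ + at = 0 + (19.5)(2) = 39.0 m/s
Δx = v₀t + ½at² = 0·2 + 0.5·19.5·2² = 39.0 m

Phase 2 (coasting upward): v₀ = 39.0 m/s, a = -9.8 m/s².
v = v₀ + at → t = (0 − 39.0) / -9.8 = 3.98 s
v² = v₀² + 2aΔx → Δx = (0² − 39.0²)/(2·-9.8) = 77.6 m
Maximum height = 39.0 + 77.6 = 117 m

116.60 m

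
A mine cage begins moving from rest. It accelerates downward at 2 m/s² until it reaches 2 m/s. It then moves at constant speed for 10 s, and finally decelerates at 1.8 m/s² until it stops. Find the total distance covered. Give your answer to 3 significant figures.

22.1 m

Phase 1 (accelerating): v₀ = 0 m/s, a = 2 m/s².
v = v₀ + at → t = (2 − 0) / 2 = 1.00 s
v² = v₀² + 2aΔx → Δx = (2² − 0²)/(2·2) = 1.00 m

Phase 2 (constant speed): v₀ = 2.00 m/s, a = 0 m/s².
v = v₀ + at = 2.00 + (0)(10) = 2.00 m/s
Δx = v₀t + ½at² = 2.00·10 + 0.5·0·10² = 20.0 m

Phase 3 (decelerating): v₀ = 2.00 m/s, a = -1.8 m/s².
v = v₀ + at → t = (0 − 2.00) / -1.8 = 1.11 s
v² = v₀² + 2aΔx → Δx = (0² − 2.00²)/(2·-1.8) = 1.11 m
Total distance = 1.00 + 20.0 + 1.11 = 22.1 m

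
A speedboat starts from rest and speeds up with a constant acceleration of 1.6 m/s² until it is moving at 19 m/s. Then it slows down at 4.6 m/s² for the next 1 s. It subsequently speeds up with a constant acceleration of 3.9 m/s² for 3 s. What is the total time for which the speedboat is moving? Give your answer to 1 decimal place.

15.9 s

Phase 1 (accelerating): v₀ = 0 m/s, a = 1.6 m/s².
v = v₀ + at → t = (19 − 0) / 1.6 = 11.9 s
v² = v₀² + 2aΔx → Δx = (19² − 0²)/(2·1.6) = 113 m

Phase 2 (decelerating): v₀ = 19.0 m/s, a = -4.6 m/s².
v = v₀ + at = 19.0 + (-4.6)(1) = 14.4 m/s
Δx = v₀t + ½at² = 19.0·1 + 0.5·-4.6·1² = 16.7 m

Phase 3 (accelerating): v₀ = 14.4 m/s, a = 3.9 m/s².
v = v₀ + at = 14.4 + (3.9)(3) = 26.1 m/s
Δx = v₀t + ½at² = 14.4·3 + 0.5·3.9·3² = 60.8 m
Total time = 11.9 + 1.00 + 3.00 = 15.9 s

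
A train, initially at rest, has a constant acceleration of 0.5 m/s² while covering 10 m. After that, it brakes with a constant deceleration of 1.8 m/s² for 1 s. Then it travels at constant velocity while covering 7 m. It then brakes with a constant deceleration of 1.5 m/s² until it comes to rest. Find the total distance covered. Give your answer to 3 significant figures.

Phase 1 (accelerating): v₀ = 0 m/s, a = 0.5 m/s².
v² = v₀² + 2aΔx = 0² + 2·0.5·10 = 10.0 → v = 3.16 m/s
t = (v − v₀)/a = (3.16 − 0)/0.5 = 6.32 s

Phase 2 (decelerating): v₀ = 3.16 m/s, a = -1.8 m/s².
v = v₀ + at = 3.16 + (-1.8)(1) = 1.36 m/s
Δx = v₀t + ½at² = 3.16·1 + 0.5·-1.8·1² = 2.26 m

Phase 3 (constant speed): v₀ = 1.36 m/s, a = 0 m/s².
Constant speed: t = d/v = 7/1.36 = 5.14 s

Phase 4 (decelerating): v₀ = 1.36 m/s, a = -1.5 m/s².
v = v₀ + at → t = (0 − 1.36) / -1.5 = 0.908 s
v² = v₀² + 2aΔx → Δx = (0² − 1.36²)/(2·-1.5) = 0.619 m
Total distance = 10.0 + 2.26 + 7.00 + 0.619 = 19.9 m

19.9 m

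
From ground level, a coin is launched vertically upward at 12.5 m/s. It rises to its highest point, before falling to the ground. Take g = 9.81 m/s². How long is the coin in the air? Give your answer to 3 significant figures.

2.55 s

Phase 1 (rising): v₀ = 12.5 m/s, a = -9.81 m/s².
v = v₀ + at → t = (0 − 12.5) / -9.81 = 1.27 s
v² = v₀² + 2aΔx → Δx = (0² − 12.5²)/(2·-9.81) = 7.96 m

Phase 2 (falling): v₀ = 0 m/s, a = -9.81 m/s².
Falls 7.96 m from rest: t = √(2·7.96/9.81) = 1.27 s; v = g·t = 12.5 m/s.
Total time = 1.27 + 1.27 = 2.55 s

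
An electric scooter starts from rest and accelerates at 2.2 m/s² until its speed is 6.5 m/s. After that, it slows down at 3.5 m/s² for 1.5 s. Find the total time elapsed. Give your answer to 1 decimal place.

4.5 s

Phase 1 (accelerating): v₀ = 0 m/s, a = 2.2 m/s².
v = v₀ + at → t = (6.5 − 0) / 2.2 = 2.95 s
v² = v₀² + 2aΔx → Δx = (6.5² − 0²)/(2·2.2) = 9.60 m

Phase 2 (decelerating): v₀ = 6.50 m/s, a = -3.5 m/s².
v = v₀ + at = 6.50 + (-3.5)(1.5) = 1.25 m/s
Δx = v₀t + ½at² = 6.50·1.5 + 0.5·-3.5·1.5² = 5.81 m
Total time = 2.95 + 1.50 = 4.45 s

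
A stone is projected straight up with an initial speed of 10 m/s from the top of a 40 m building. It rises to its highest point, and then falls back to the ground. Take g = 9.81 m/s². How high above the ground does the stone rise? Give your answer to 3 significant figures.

Phase 1 (rising): v₀ = 10.0 m/s, a = -9.81 m/s².
v = v₀ + at → t = (0 − 10.0) / -9.81 = 1.02 s
v² = v₀² + 2aΔx → Δx = (0² − 10.0²)/(2·-9.81) = 5.10 m
Maximum height = 40 + 5.10 = 45.1 m

45.1 m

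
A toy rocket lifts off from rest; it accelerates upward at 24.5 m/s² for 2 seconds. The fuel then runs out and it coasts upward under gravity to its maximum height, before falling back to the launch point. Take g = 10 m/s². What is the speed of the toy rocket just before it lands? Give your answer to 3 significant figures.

Phase 1 (powered ascent): v₀ = 0 m/s, a = 24.5 m/s².
v = v₀ + at = 0 + (24.5)(2) = 49.0 m/s
Δx = v₀t + ½at² = 0·2 + 0.5·24.5·2² = 49.0 m

Phase 2 (coasting upward): v₀ = 49.0 m/s, a = -10 m/s².
v = v₀ + at → t = (0 − 49.0) / -10 = 4.90 s
v² = v₀² + 2aΔx → Δx = (0² − 49.0²)/(2·-10) = 120 m

Phase 3 (free fall): v₀ = 0 m/s, a = -10 m/s².
Falls 169 m from rest: t = √(2·169/10) = 5.81 s; v = g·t = 58.1 m/s.
Impact speed = 58.1 m/s

58.1 m/s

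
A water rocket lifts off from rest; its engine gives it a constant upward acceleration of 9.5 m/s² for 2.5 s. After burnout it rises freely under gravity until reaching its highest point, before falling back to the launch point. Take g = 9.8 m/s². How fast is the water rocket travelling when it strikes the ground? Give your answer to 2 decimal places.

33.85 m/s

Phase 1 (powered ascent): v₀ = 0 m/s, a = 9.5 m/s².
v = v₀ + at = 0 + (9.5)(2.5) = 23.8 m/s
Δx = v₀t + ½at² = 0·2.5 + 0.5·9.5·2.5² = 29.7 m

Phase 2 (coasting upward): v₀ = 23.8 m/s, a = -9.8 m/s².
v = v₀ + at → t = (0 − 23.8) / -9.8 = 2.42 s
v² = v₀² + 2aΔx → Δx = (0² − 23.8²)/(2·-9.8) = 28.8 m

Phase 3 (free fall): v₀ = 0 m/s, a = -9.8 m/s².
Falls 58.5 m from rest: t = √(2·58.5/9.8) = 3.45 s; v = g·t = 33.9 m/s.
Impact speed = 33.9 m/s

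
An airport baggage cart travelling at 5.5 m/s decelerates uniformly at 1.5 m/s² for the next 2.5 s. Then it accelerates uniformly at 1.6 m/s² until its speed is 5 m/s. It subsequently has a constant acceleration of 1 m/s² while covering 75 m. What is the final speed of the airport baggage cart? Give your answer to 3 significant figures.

Phase 1 (decelerating): v₀ = 5.50 m/s, a = -1.5 m/s².
v = v₀ + at = 5.50 + (-1.5)(2.5) = 1.75 m/s
Δx = v₀t + ½at² = 5.50·2.5 + 0.5·-1.5·2.5² = 9.06 m

Phase 2 (accelerating): v₀ = 1.75 m/s, a = 1.6 m/s².
v = v₀ + at → t = (5 − 1.75) / 1.6 = 2.03 s
v² = v₀² + 2aΔx → Δx = (5² − 1.75²)/(2·1.6) = 6.86 m

Phase 3 (accelerating): v₀ = 5.00 m/s, a = 1 m/s².
v² = v₀² + 2aΔx = 5.00² + 2·1·75 = 175 → v = 13.2 m/s
t = (v − v₀)/a = (13.2 − 5.00)/1 = 8.23 s
Final speed = 13.2 m/s

13.2 m/s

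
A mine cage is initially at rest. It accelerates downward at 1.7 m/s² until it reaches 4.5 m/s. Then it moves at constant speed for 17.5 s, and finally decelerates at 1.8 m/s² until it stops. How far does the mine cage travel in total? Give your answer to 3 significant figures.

90.3 m

Phase 1 (accelerating): v₀ = 0 m/s, a = 1.7 m/s².
v = v₀ + at → t = (4.5 − 0) / 1.7 = 2.65 s
v² = v₀² + 2aΔx → Δx = (4.5² − 0²)/(2·1.7) = 5.96 m

Phase 2 (constant speed): v₀ = 4.50 m/s, a = 0 m/s².
v = v₀ + at = 4.50 + (0)(17.5) = 4.50 m/s
Δx = v₀t + ½at² = 4.50·17.5 + 0.5·0·17.5² = 78.8 m

Phase 3 (decelerating): v₀ = 4.50 m/s, a = -1.8 m/s².
v = v₀ + at → t = (0 − 4.50) / -1.8 = 2.50 s
v² = v₀² + 2aΔx → Δx = (0² − 4.50²)/(2·-1.8) = 5.62 m
Total distance = 5.96 + 78.8 + 5.62 = 90.3 m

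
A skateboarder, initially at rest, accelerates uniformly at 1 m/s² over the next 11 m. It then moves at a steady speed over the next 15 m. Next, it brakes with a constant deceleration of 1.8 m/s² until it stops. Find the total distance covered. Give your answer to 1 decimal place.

Phase 1 (accelerating): v₀ = 0 m/s, a = 1 m/s².
v² = v₀² + 2aΔx = 0² + 2·1·11 = 22.0 → v = 4.69 m/s
t = (v − v₀)/a = (4.69 − 0)/1 = 4.69 s

Phase 2 (constant speed): v₀ = 4.69 m/s, a = 0 m/s².
Constant speed: t = d/v = 15/4.69 = 3.20 s

Phase 3 (decelerating): v₀ = 4.69 m/s, a = -1.8 m/s².
v = v₀ + at → t = (0 − 4.69) / -1.8 = 2.61 s
v² = v₀² + 2aΔx → Δx = (0² − 4.69²)/(2·-1.8) = 6.11 m
Total distance = 11.0 + 15.0 + 6.11 = 32.1 m

32.1 m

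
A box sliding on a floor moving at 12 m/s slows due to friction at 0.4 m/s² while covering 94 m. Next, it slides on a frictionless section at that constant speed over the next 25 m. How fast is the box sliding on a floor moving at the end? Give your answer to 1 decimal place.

8.3 m/s

Phase 1 (decelerating): v₀ = 12.0 m/s, a = -0.4 m/s².
v² = v₀² + 2aΔx = 12.0² + 2·-0.4·94 = 68.8 → v = 8.29 m/s
t = (v − v₀)/a = (8.29 − 12.0)/-0.4 = 9.26 s

Phase 2 (constant speed): v₀ = 8.29 m/s, a = 0 m/s².
Constant speed: t = d/v = 25/8.29 = 3.01 s
Final speed = 8.29 m/s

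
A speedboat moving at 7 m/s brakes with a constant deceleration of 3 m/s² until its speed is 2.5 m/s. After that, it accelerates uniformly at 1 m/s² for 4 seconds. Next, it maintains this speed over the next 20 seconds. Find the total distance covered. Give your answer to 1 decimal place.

Phase 1 (decelerating): v₀ = 7.00 m/s, a = -3 m/s².
v = v₀ + at → t = (2.5 − 7.00) / -3 = 1.50 s
v² = v₀² + 2aΔx → Δx = (2.5² − 7.00²)/(2·-3) = 7.12 m

Phase 2 (accelerating): v₀ = 2.50 m/s, a = 1 m/s².
v = v₀ + at = 2.50 + (1)(4) = 6.50 m/s
Δx = v₀t + ½at² = 2.50·4 + 0.5·1·4² = 18.0 m

Phase 3 (constant speed): v₀ = 6.50 m/s, a = 0 m/s².
v = v₀ + at = 6.50 + (0)(20) = 6.50 m/s
Δx = v₀t + ½at² = 6.50·20 + 0.5·0·20² = 130 m
Total distance = 7.12 + 18.0 + 130 = 155 m

155.1 m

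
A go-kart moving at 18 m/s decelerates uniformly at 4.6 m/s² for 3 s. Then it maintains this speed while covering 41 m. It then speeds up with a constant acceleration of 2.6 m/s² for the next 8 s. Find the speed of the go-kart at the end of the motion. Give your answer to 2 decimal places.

25.00 m/s

Phase 1 (decelerating): v₀ = 18.0 m/s, a = -4.6 m/s².
v = v₀ + at = 18.0 + (-4.6)(3) = 4.20 m/s
Δx = v₀t + ½at² = 18.0·3 + 0.5·-4.6·3² = 33.3 m

Phase 2 (constant speed): v₀ = 4.20 m/s, a = 0 m/s².
Constant speed: t = d/v = 41/4.20 = 9.76 s

Phase 3 (accelerating): v₀ = 4.20 m/s, a = 2.6 m/s².
v = v₀ + at = 4.20 + (2.6)(8) = 25.0 m/s
Δx = v₀t + ½at² = 4.20·8 + 0.5·2.6·8² = 117 m
Final speed = 25.0 m/s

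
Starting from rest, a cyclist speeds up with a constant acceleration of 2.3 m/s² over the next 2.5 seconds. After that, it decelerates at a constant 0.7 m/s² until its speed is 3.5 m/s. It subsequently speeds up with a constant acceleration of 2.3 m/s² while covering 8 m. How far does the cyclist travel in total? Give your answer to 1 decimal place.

Phase 1 (accelerating): v₀ = 0 m/s, a = 2.3 m/s².
v = v₀ + at = 0 + (2.3)(2.5) = 5.75 m/s
Δx = v₀t + ½at² = 0·2.5 + 0.5·2.3·2.5² = 7.19 m

Phase 2 (decelerating): v₀ = 5.75 m/s, a = -0.7 m/s².
v = v₀ + at → t = (3.5 − 5.75) / -0.7 = 3.21 s
v² = v₀² + 2aΔx → Δx = (3.5² − 5.75²)/(2·-0.7) = 14.9 m

Phase 3 (accelerating): v₀ = 3.50 m/s, a = 2.3 m/s².
v² = v₀² + 2aΔx = 3.50² + 2·2.3·8 = 49.0 → v = 7.00 m/s
t = (v − v₀)/a = (7.00 − 3.50)/2.3 = 1.52 s
Total distance = 7.19 + 14.9 + 8.00 = 30.1 m

30.1 m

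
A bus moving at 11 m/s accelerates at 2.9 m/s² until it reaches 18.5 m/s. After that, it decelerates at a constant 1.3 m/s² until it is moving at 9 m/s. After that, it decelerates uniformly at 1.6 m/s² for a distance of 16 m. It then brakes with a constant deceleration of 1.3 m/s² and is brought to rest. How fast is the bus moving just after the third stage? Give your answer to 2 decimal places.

5.46 m/s

Phase 1 (accelerating): v₀ = 11.0 m/s, a = 2.9 m/s².
v = v₀ + at → t = (18.5 − 11.0) / 2.9 = 2.59 s
v² = v₀² + 2aΔx → Δx = (18.5² − 11.0²)/(2·2.9) = 38.1 m

Phase 2 (decelerating): v₀ = 18.5 m/s, a = -1.3 m/s².
v = v₀ + at → t = (9 − 18.5) / -1.3 = 7.31 s
v² = v₀² + 2aΔx → Δx = (9² − 18.5²)/(2·-1.3) = 100 m

Phase 3 (decelerating): v₀ = 9.00 m/s, a = -1.6 m/s².
v² = v₀² + 2aΔx = 9.00² + 2·-1.6·16 = 29.8 → v = 5.46 m/s
t = (v − v₀)/a = (5.46 − 9.00)/-1.6 = 2.21 s
Speed at end of phase 3 = 5.46 m/s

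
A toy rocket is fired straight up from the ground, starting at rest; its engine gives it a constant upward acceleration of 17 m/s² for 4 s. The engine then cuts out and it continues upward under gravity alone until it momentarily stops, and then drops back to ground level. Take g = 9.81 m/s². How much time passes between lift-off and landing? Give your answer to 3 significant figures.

19.6 s

Phase 1 (powered ascent): v₀ = 0 m/s, a = 17 m/s².
v = v₀ + at = 0 + (17)(4) = 68.0 m/s
Δx = v₀t + ½at² = 0·4 + 0.5·17·4² = 136 m

Phase 2 (coasting upward): v₀ = 68.0 m/s, a = -9.81 m/s².
v = v₀ + at → t = (0 − 68.0) / -9.81 = 6.93 s
v² = v₀² + 2aΔx → Δx = (0² − 68.0²)/(2·-9.81) = 236 m

Phase 3 (free fall): v₀ = 0 m/s, a = -9.81 m/s².
Falls 372 m from rest: t = √(2·372/9.81) = 8.70 s; v = g·t = 85.4 m/s.
Total time = 4.00 + 6.93 + 8.70 = 19.6 s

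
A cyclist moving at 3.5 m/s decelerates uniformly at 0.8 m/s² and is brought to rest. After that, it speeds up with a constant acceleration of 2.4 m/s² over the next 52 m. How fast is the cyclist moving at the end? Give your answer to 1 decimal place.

15.8 m/s

Phase 1 (decelerating): v₀ = 3.50 m/s, a = -0.8 m/s².
v = v₀ + at → t = (0 − 3.50) / -0.8 = 4.38 s
v² = v₀² + 2aΔx → Δx = (0² − 3.50²)/(2·-0.8) = 7.66 m

Phase 2 (accelerating): v₀ = 0 m/s, a = 2.4 m/s².
v² = v₀² + 2aΔx = 0² + 2·2.4·52 = 250 → v = 15.8 m/s
t = (v − v₀)/a = (15.8 − 0)/2.4 = 6.58 s
Final speed = 15.8 m/s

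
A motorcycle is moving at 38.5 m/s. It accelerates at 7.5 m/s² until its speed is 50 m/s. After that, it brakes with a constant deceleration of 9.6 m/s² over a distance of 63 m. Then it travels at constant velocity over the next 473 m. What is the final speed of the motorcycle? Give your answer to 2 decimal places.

Phase 1 (accelerating): v₀ = 38.5 m/s, a = 7.5 m/s².
v = v₀ + at → t = (50 − 38.5) / 7.5 = 1.53 s
v² = v₀² + 2aΔx → Δx = (50² − 38.5²)/(2·7.5) = 67.8 m

Phase 2 (decelerating): v₀ = 50.0 m/s, a = -9.6 m/s².
v² = v₀² + 2aΔx = 50.0² + 2·-9.6·63 = 1290 → v = 35.9 m/s
t = (v − v₀)/a = (35.9 − 50.0)/-9.6 = 1.47 s

Phase 3 (constant speed): v₀ = 35.9 m/s, a = 0 m/s².
Constant speed: t = d/v = 473/35.9 = 13.2 s
Final speed = 35.9 m/s

35.92 m/s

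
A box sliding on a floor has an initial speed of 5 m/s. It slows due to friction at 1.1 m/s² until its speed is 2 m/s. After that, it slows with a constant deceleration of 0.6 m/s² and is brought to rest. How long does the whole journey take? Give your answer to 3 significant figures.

Phase 1 (decelerating): v₀ = 5.00 m/s, a = -1.1 m/s².
v = v₀ + at → t = (2 − 5.00) / -1.1 = 2.73 s
v² = v₀² + 2aΔx → Δx = (2² − 5.00²)/(2·-1.1) = 9.55 m

Phase 2 (decelerating): v₀ = 2.00 m/s, a = -0.6 m/s².
v = v₀ + at → t = (0 − 2.00) / -0.6 = 3.33 s
v² = v₀² + 2aΔx → Δx = (0² − 2.00²)/(2·-0.6) = 3.33 m
Total time = 2.73 + 3.33 = 6.06 s

6.06 s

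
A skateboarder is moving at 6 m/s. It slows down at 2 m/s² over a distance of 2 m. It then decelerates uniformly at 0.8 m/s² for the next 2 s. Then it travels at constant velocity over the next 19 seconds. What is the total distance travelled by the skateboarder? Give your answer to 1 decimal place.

81.1 m

Phase 1 (decelerating): v₀ = 6.00 m/s, a = -2 m/s².
v² = v₀² + 2aΔx = 6.00² + 2·-2·2 = 28.0 → v = 5.29 m/s
t = (v − v₀)/a = (5.29 − 6.00)/-2 = 0.354 s

Phase 2 (decelerating): v₀ = 5.29 m/s, a = -0.8 m/s².
v = v₀ + at = 5.29 + (-0.8)(2) = 3.69 m/s
Δx = v₀t + ½at² = 5.29·2 + 0.5·-0.8·2² = 8.98 m

Phase 3 (constant speed): v₀ = 3.69 m/s, a = 0 m/s².
v = v₀ + at = 3.69 + (0)(19) = 3.69 m/s
Δx = v₀t + ½at² = 3.69·19 + 0.5·0·19² = 70.1 m
Total distance = 2.00 + 8.98 + 70.1 = 81.1 m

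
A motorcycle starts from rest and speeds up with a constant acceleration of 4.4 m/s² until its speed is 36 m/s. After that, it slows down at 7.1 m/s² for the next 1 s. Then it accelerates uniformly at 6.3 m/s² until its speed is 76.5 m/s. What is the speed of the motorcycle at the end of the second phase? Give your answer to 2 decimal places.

Phase 1 (accelerating): v₀ = 0 m/s, a = 4.4 m/s².
v = v₀ + at → t = (36 − 0) / 4.4 = 8.18 s
v² = v₀² + 2aΔx → Δx = (36² − 0²)/(2·4.4) = 147 m

Phase 2 (decelerating): v₀ = 36.0 m/s, a = -7.1 m/s².
v = v₀ + at = 36.0 + (-7.1)(1) = 28.9 m/s
Δx = v₀t + ½at² = 36.0·1 + 0.5·-7.1·1² = 32.5 m
Speed at end of phase 2 = 28.9 m/s

28.90 m/s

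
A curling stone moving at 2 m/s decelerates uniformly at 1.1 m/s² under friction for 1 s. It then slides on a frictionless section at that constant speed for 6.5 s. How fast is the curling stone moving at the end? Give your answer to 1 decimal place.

Phase 1 (decelerating): v₀ = 2.00 m/s, a = -1.1 m/s².
v = v₀ + at = 2.00 + (-1.1)(1) = 0.900 m/s
Δx = v₀t + ½at² = 2.00·1 + 0.5·-1.1·1² = 1.45 m

Phase 2 (constant speed): v₀ = 0.900 m/s, a = 0 m/s².
v = v₀ + at = 0.900 + (0)(6.5) = 0.900 m/s
Δx = v₀t + ½at² = 0.900·6.5 + 0.5·0·6.5² = 5.85 m
Final speed = 0.900 m/s

0.9 m/s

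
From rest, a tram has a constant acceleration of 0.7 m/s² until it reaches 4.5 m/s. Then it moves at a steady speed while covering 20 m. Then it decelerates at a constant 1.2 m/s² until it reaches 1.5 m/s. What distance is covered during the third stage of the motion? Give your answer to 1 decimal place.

Phase 1 (accelerating): v₀ = 0 m/s, a = 0.7 m/s².
v = v₀ + at → t = (4.5 − 0) / 0.7 = 6.43 s
v² = v₀² + 2aΔx → Δx = (4.5² − 0²)/(2·0.7) = 14.5 m

Phase 2 (constant speed): v₀ = 4.50 m/s, a = 0 m/s².
Constant speed: t = d/v = 20/4.50 = 4.44 s

Phase 3 (decelerating): v₀ = 4.50 m/s, a = -1.2 m/s².
v = v₀ + at → t = (1.5 − 4.50) / -1.2 = 2.50 s
v² = v₀² + 2aΔx → Δx = (1.5² − 4.50²)/(2·-1.2) = 7.50 m
Distance in phase 3 = 7.50 m

7.5 m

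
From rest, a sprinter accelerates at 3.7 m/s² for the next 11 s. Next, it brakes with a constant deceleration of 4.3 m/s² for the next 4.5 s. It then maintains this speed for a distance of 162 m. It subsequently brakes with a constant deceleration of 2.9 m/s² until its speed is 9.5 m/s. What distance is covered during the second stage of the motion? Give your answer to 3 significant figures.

140 m

Phase 1 (accelerating): v₀ = 0 m/s, a = 3.7 m/s².
v = v₀ + at = 0 + (3.7)(11) = 40.7 m/s
Δx = v₀t + ½at² = 0·11 + 0.5·3.7·11² = 224 m

Phase 2 (decelerating): v₀ = 40.7 m/s, a = -4.3 m/s².
v = v₀ + at = 40.7 + (-4.3)(4.5) = 21.4 m/s
Δx = v₀t + ½at² = 40.7·4.5 + 0.5·-4.3·4.5² = 140 m
Distance in phase 2 = 140 m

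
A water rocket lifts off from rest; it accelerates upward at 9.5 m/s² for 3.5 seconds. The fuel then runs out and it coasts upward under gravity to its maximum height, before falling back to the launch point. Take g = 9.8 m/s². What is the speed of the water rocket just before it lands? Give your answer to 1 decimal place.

Phase 1 (powered ascent): v₀ = 0 m/s, a = 9.5 m/s².
v = v₀ + at = 0 + (9.5)(3.5) = 33.2 m/s
Δx = v₀t + ½at² = 0·3.5 + 0.5·9.5·3.5² = 58.2 m

Phase 2 (coasting upward): v₀ = 33.2 m/s, a = -9.8 m/s².
v = v₀ + at → t = (0 − 33.2) / -9.8 = 3.39 s
v² = v₀² + 2aΔx → Δx = (0² − 33.2²)/(2·-9.8) = 56.4 m

Phase 3 (free fall): v₀ = 0 m/s, a = -9.8 m/s².
Falls 115 m from rest: t = √(2·115/9.8) = 4.84 s; v = g·t = 47.4 m/s.
Impact speed = 47.4 m/s

47.4 m/s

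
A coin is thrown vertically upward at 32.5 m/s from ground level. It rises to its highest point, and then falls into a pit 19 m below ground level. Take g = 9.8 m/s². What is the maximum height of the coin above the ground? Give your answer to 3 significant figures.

Phase 1 (rising): v₀ = 32.5 m/s, a = -9.8 m/s².
v = v₀ + at → t = (0 − 32.5) / -9.8 = 3.32 s
v² = v₀² + 2aΔx → Δx = (0² − 32.5²)/(2·-9.8) = 53.9 m
Maximum height = 53.9 m

53.9 m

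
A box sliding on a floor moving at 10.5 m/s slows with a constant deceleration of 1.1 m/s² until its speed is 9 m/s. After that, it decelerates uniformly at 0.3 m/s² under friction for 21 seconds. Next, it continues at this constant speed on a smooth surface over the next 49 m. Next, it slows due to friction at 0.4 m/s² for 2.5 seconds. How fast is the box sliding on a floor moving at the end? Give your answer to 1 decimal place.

Phase 1 (decelerating): v₀ = 10.5 m/s, a = -1.1 m/s².
v = v₀ + at → t = (9 − 10.5) / -1.1 = 1.36 s
v² = v₀² + 2aΔx → Δx = (9² − 10.5²)/(2·-1.1) = 13.3 m

Phase 2 (decelerating): v₀ = 9.00 m/s, a = -0.3 m/s².
v = v₀ + at = 9.00 + (-0.3)(21) = 2.70 m/s
Δx = v₀t + ½at² = 9.00·21 + 0.5·-0.3·21² = 123 m

Phase 3 (constant speed): v₀ = 2.70 m/s, a = 0 m/s².
Constant speed: t = d/v = 49/2.70 = 18.1 s

Phase 4 (decelerating): v₀ = 2.70 m/s, a = -0.4 m/s².
v = v₀ + at = 2.70 + (-0.4)(2.5) = 1.70 m/s
Δx = v₀t + ½at² = 2.70·2.5 + 0.5·-0.4·2.5² = 5.50 m
Final speed = 1.70 m/s

1.7 m/s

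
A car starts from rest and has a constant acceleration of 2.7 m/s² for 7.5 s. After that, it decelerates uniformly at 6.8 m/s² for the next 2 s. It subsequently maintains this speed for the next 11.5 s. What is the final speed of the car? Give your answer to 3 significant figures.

6.65 m/s

Phase 1 (accelerating): v₀ = 0 m/s, a = 2.7 m/s².
v = v₀ + at = 0 + (2.7)(7.5) = 20.2 m/s
Δx = v₀t + ½at² = 0·7.5 + 0.5·2.7·7.5² = 75.9 m

Phase 2 (decelerating): v₀ = 20.2 m/s, a = -6.8 m/s².
v = v₀ + at = 20.2 + (-6.8)(2) = 6.65 m/s
Δx = v₀t + ½at² = 20.2·2 + 0.5·-6.8·2² = 26.9 m

Phase 3 (constant speed): v₀ = 6.65 m/s, a = 0 m/s².
v = v₀ + at = 6.65 + (0)(11.5) = 6.65 m/s
Δx = v₀t + ½at² = 6.65·11.5 + 0.5·0·11.5² = 76.5 m
Final speed = 6.65 m/s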